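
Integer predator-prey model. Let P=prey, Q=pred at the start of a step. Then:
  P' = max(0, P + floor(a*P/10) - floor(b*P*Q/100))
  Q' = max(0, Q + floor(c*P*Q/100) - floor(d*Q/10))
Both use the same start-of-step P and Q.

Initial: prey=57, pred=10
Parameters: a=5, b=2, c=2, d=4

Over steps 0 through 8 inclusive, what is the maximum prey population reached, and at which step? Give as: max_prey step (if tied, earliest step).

Answer: 86 2

Derivation:
Step 1: prey: 57+28-11=74; pred: 10+11-4=17
Step 2: prey: 74+37-25=86; pred: 17+25-6=36
Step 3: prey: 86+43-61=68; pred: 36+61-14=83
Step 4: prey: 68+34-112=0; pred: 83+112-33=162
Step 5: prey: 0+0-0=0; pred: 162+0-64=98
Step 6: prey: 0+0-0=0; pred: 98+0-39=59
Step 7: prey: 0+0-0=0; pred: 59+0-23=36
Step 8: prey: 0+0-0=0; pred: 36+0-14=22
Max prey = 86 at step 2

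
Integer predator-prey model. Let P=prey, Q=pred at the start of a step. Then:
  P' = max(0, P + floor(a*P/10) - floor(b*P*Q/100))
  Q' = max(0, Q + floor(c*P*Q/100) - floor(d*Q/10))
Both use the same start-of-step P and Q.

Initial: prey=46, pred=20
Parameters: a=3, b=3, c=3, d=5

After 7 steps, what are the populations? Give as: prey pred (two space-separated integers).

Step 1: prey: 46+13-27=32; pred: 20+27-10=37
Step 2: prey: 32+9-35=6; pred: 37+35-18=54
Step 3: prey: 6+1-9=0; pred: 54+9-27=36
Step 4: prey: 0+0-0=0; pred: 36+0-18=18
Step 5: prey: 0+0-0=0; pred: 18+0-9=9
Step 6: prey: 0+0-0=0; pred: 9+0-4=5
Step 7: prey: 0+0-0=0; pred: 5+0-2=3

Answer: 0 3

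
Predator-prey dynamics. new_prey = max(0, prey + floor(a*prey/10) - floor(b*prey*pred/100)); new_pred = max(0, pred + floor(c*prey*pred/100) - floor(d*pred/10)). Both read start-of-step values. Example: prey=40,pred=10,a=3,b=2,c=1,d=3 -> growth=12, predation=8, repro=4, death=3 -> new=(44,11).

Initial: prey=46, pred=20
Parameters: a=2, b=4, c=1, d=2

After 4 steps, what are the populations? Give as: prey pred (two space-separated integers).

Step 1: prey: 46+9-36=19; pred: 20+9-4=25
Step 2: prey: 19+3-19=3; pred: 25+4-5=24
Step 3: prey: 3+0-2=1; pred: 24+0-4=20
Step 4: prey: 1+0-0=1; pred: 20+0-4=16

Answer: 1 16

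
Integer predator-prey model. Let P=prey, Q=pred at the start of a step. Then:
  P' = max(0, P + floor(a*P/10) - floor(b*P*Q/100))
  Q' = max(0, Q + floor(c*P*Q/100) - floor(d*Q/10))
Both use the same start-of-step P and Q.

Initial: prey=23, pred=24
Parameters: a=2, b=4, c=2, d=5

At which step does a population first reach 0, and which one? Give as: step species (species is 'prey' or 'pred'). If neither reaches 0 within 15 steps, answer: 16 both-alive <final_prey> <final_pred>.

Answer: 16 both-alive 1 1

Derivation:
Step 1: prey: 23+4-22=5; pred: 24+11-12=23
Step 2: prey: 5+1-4=2; pred: 23+2-11=14
Step 3: prey: 2+0-1=1; pred: 14+0-7=7
Step 4: prey: 1+0-0=1; pred: 7+0-3=4
Step 5: prey: 1+0-0=1; pred: 4+0-2=2
Step 6: prey: 1+0-0=1; pred: 2+0-1=1
Step 7: prey: 1+0-0=1; pred: 1+0-0=1
Steps 8-15: state stable at prey=1, pred=1 (no change)
No extinction within 15 steps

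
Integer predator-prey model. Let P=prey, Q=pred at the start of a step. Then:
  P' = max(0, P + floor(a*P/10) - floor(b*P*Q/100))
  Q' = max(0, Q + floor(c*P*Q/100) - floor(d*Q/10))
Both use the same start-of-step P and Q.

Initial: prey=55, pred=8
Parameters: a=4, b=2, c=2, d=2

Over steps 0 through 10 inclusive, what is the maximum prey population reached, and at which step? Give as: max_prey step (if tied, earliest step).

Answer: 76 2

Derivation:
Step 1: prey: 55+22-8=69; pred: 8+8-1=15
Step 2: prey: 69+27-20=76; pred: 15+20-3=32
Step 3: prey: 76+30-48=58; pred: 32+48-6=74
Step 4: prey: 58+23-85=0; pred: 74+85-14=145
Step 5: prey: 0+0-0=0; pred: 145+0-29=116
Step 6: prey: 0+0-0=0; pred: 116+0-23=93
Step 7: prey: 0+0-0=0; pred: 93+0-18=75
Step 8: prey: 0+0-0=0; pred: 75+0-15=60
Step 9: prey: 0+0-0=0; pred: 60+0-12=48
Step 10: prey: 0+0-0=0; pred: 48+0-9=39
Max prey = 76 at step 2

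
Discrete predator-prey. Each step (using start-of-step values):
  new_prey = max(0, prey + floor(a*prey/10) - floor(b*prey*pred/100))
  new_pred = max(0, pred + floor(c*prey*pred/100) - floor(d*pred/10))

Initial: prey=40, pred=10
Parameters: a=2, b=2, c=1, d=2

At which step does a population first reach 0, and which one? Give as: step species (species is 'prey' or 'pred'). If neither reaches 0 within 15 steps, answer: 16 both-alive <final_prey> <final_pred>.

Step 1: prey: 40+8-8=40; pred: 10+4-2=12
Step 2: prey: 40+8-9=39; pred: 12+4-2=14
Step 3: prey: 39+7-10=36; pred: 14+5-2=17
Step 4: prey: 36+7-12=31; pred: 17+6-3=20
Step 5: prey: 31+6-12=25; pred: 20+6-4=22
Step 6: prey: 25+5-11=19; pred: 22+5-4=23
Step 7: prey: 19+3-8=14; pred: 23+4-4=23
Step 8: prey: 14+2-6=10; pred: 23+3-4=22
Step 9: prey: 10+2-4=8; pred: 22+2-4=20
Step 10: prey: 8+1-3=6; pred: 20+1-4=17
Step 11: prey: 6+1-2=5; pred: 17+1-3=15
Step 12: prey: 5+1-1=5; pred: 15+0-3=12
Step 13: prey: 5+1-1=5; pred: 12+0-2=10
Step 14: prey: 5+1-1=5; pred: 10+0-2=8
Step 15: prey: 5+1-0=6; pred: 8+0-1=7
No extinction within 15 steps

Answer: 16 both-alive 6 7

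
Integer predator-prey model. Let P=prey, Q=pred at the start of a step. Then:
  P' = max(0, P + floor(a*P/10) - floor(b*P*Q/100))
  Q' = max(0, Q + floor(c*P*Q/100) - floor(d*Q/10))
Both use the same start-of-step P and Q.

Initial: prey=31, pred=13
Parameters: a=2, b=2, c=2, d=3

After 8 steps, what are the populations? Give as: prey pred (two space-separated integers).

Answer: 3 14

Derivation:
Step 1: prey: 31+6-8=29; pred: 13+8-3=18
Step 2: prey: 29+5-10=24; pred: 18+10-5=23
Step 3: prey: 24+4-11=17; pred: 23+11-6=28
Step 4: prey: 17+3-9=11; pred: 28+9-8=29
Step 5: prey: 11+2-6=7; pred: 29+6-8=27
Step 6: prey: 7+1-3=5; pred: 27+3-8=22
Step 7: prey: 5+1-2=4; pred: 22+2-6=18
Step 8: prey: 4+0-1=3; pred: 18+1-5=14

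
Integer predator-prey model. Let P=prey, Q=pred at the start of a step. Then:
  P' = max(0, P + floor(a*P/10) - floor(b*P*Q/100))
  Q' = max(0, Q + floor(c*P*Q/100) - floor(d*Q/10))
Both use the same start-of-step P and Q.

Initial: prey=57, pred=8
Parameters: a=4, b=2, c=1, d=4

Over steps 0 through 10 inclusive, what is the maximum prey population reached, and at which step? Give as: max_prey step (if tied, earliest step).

Step 1: prey: 57+22-9=70; pred: 8+4-3=9
Step 2: prey: 70+28-12=86; pred: 9+6-3=12
Step 3: prey: 86+34-20=100; pred: 12+10-4=18
Step 4: prey: 100+40-36=104; pred: 18+18-7=29
Step 5: prey: 104+41-60=85; pred: 29+30-11=48
Step 6: prey: 85+34-81=38; pred: 48+40-19=69
Step 7: prey: 38+15-52=1; pred: 69+26-27=68
Step 8: prey: 1+0-1=0; pred: 68+0-27=41
Step 9: prey: 0+0-0=0; pred: 41+0-16=25
Step 10: prey: 0+0-0=0; pred: 25+0-10=15
Max prey = 104 at step 4

Answer: 104 4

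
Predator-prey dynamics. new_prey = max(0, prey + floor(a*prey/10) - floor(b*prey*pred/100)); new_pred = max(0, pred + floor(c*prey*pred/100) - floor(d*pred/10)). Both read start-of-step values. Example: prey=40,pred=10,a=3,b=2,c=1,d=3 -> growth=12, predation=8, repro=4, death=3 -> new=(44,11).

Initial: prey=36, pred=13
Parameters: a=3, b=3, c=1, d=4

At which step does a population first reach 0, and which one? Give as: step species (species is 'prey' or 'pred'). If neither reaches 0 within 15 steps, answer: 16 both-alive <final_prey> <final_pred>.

Step 1: prey: 36+10-14=32; pred: 13+4-5=12
Step 2: prey: 32+9-11=30; pred: 12+3-4=11
Step 3: prey: 30+9-9=30; pred: 11+3-4=10
Step 4: prey: 30+9-9=30; pred: 10+3-4=9
Step 5: prey: 30+9-8=31; pred: 9+2-3=8
Step 6: prey: 31+9-7=33; pred: 8+2-3=7
Step 7: prey: 33+9-6=36; pred: 7+2-2=7
Step 8: prey: 36+10-7=39; pred: 7+2-2=7
Step 9: prey: 39+11-8=42; pred: 7+2-2=7
Step 10: prey: 42+12-8=46; pred: 7+2-2=7
Step 11: prey: 46+13-9=50; pred: 7+3-2=8
Step 12: prey: 50+15-12=53; pred: 8+4-3=9
Step 13: prey: 53+15-14=54; pred: 9+4-3=10
Step 14: prey: 54+16-16=54; pred: 10+5-4=11
Step 15: prey: 54+16-17=53; pred: 11+5-4=12
No extinction within 15 steps

Answer: 16 both-alive 53 12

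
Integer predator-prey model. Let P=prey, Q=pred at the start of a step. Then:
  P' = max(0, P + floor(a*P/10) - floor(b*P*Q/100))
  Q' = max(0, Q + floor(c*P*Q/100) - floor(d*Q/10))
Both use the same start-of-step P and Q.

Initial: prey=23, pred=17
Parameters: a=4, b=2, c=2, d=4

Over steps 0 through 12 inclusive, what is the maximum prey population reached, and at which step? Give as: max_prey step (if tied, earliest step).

Answer: 26 2

Derivation:
Step 1: prey: 23+9-7=25; pred: 17+7-6=18
Step 2: prey: 25+10-9=26; pred: 18+9-7=20
Step 3: prey: 26+10-10=26; pred: 20+10-8=22
Step 4: prey: 26+10-11=25; pred: 22+11-8=25
Step 5: prey: 25+10-12=23; pred: 25+12-10=27
Step 6: prey: 23+9-12=20; pred: 27+12-10=29
Step 7: prey: 20+8-11=17; pred: 29+11-11=29
Step 8: prey: 17+6-9=14; pred: 29+9-11=27
Step 9: prey: 14+5-7=12; pred: 27+7-10=24
Step 10: prey: 12+4-5=11; pred: 24+5-9=20
Step 11: prey: 11+4-4=11; pred: 20+4-8=16
Step 12: prey: 11+4-3=12; pred: 16+3-6=13
Max prey = 26 at step 2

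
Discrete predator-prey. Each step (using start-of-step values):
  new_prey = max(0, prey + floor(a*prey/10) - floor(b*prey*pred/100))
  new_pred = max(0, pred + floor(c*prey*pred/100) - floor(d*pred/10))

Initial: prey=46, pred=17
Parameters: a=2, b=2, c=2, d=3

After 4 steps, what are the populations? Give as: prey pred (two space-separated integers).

Step 1: prey: 46+9-15=40; pred: 17+15-5=27
Step 2: prey: 40+8-21=27; pred: 27+21-8=40
Step 3: prey: 27+5-21=11; pred: 40+21-12=49
Step 4: prey: 11+2-10=3; pred: 49+10-14=45

Answer: 3 45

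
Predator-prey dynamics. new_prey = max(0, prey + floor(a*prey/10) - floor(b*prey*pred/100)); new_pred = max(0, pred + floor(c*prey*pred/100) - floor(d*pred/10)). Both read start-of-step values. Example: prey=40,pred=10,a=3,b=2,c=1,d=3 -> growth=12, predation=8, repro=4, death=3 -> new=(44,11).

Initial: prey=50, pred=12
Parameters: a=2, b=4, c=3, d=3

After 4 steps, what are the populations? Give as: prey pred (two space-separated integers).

Answer: 0 29

Derivation:
Step 1: prey: 50+10-24=36; pred: 12+18-3=27
Step 2: prey: 36+7-38=5; pred: 27+29-8=48
Step 3: prey: 5+1-9=0; pred: 48+7-14=41
Step 4: prey: 0+0-0=0; pred: 41+0-12=29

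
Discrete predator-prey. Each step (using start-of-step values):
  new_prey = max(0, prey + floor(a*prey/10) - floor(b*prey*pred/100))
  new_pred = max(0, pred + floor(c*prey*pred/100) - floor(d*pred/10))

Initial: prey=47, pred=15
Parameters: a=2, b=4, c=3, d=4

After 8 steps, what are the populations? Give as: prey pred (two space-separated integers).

Step 1: prey: 47+9-28=28; pred: 15+21-6=30
Step 2: prey: 28+5-33=0; pred: 30+25-12=43
Step 3: prey: 0+0-0=0; pred: 43+0-17=26
Step 4: prey: 0+0-0=0; pred: 26+0-10=16
Step 5: prey: 0+0-0=0; pred: 16+0-6=10
Step 6: prey: 0+0-0=0; pred: 10+0-4=6
Step 7: prey: 0+0-0=0; pred: 6+0-2=4
Step 8: prey: 0+0-0=0; pred: 4+0-1=3

Answer: 0 3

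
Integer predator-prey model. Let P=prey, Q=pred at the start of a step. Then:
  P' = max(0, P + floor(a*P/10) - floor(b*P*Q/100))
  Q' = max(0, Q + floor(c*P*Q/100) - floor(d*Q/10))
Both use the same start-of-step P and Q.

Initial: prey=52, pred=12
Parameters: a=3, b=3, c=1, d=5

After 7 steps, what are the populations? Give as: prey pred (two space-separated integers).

Step 1: prey: 52+15-18=49; pred: 12+6-6=12
Step 2: prey: 49+14-17=46; pred: 12+5-6=11
Step 3: prey: 46+13-15=44; pred: 11+5-5=11
Step 4: prey: 44+13-14=43; pred: 11+4-5=10
Step 5: prey: 43+12-12=43; pred: 10+4-5=9
Step 6: prey: 43+12-11=44; pred: 9+3-4=8
Step 7: prey: 44+13-10=47; pred: 8+3-4=7

Answer: 47 7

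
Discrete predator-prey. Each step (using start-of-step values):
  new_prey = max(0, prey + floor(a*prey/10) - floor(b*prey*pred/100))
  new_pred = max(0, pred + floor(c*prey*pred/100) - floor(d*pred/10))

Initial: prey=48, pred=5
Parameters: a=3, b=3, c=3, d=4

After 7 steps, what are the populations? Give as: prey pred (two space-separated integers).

Answer: 0 18

Derivation:
Step 1: prey: 48+14-7=55; pred: 5+7-2=10
Step 2: prey: 55+16-16=55; pred: 10+16-4=22
Step 3: prey: 55+16-36=35; pred: 22+36-8=50
Step 4: prey: 35+10-52=0; pred: 50+52-20=82
Step 5: prey: 0+0-0=0; pred: 82+0-32=50
Step 6: prey: 0+0-0=0; pred: 50+0-20=30
Step 7: prey: 0+0-0=0; pred: 30+0-12=18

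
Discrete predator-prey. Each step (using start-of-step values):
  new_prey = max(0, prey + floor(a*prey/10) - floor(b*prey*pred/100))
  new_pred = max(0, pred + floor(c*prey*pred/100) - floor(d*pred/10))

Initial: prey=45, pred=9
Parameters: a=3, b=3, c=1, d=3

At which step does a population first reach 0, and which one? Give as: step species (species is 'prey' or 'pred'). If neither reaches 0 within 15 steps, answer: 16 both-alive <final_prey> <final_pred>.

Answer: 16 both-alive 21 6

Derivation:
Step 1: prey: 45+13-12=46; pred: 9+4-2=11
Step 2: prey: 46+13-15=44; pred: 11+5-3=13
Step 3: prey: 44+13-17=40; pred: 13+5-3=15
Step 4: prey: 40+12-18=34; pred: 15+6-4=17
Step 5: prey: 34+10-17=27; pred: 17+5-5=17
Step 6: prey: 27+8-13=22; pred: 17+4-5=16
Step 7: prey: 22+6-10=18; pred: 16+3-4=15
Step 8: prey: 18+5-8=15; pred: 15+2-4=13
Step 9: prey: 15+4-5=14; pred: 13+1-3=11
Step 10: prey: 14+4-4=14; pred: 11+1-3=9
Step 11: prey: 14+4-3=15; pred: 9+1-2=8
Step 12: prey: 15+4-3=16; pred: 8+1-2=7
Step 13: prey: 16+4-3=17; pred: 7+1-2=6
Step 14: prey: 17+5-3=19; pred: 6+1-1=6
Step 15: prey: 19+5-3=21; pred: 6+1-1=6
No extinction within 15 steps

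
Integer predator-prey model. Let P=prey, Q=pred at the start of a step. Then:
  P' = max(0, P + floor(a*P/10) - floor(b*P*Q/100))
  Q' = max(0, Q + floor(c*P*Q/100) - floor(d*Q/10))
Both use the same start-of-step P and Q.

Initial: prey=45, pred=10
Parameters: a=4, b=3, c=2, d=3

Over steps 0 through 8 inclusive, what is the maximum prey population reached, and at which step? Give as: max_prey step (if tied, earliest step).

Answer: 50 1

Derivation:
Step 1: prey: 45+18-13=50; pred: 10+9-3=16
Step 2: prey: 50+20-24=46; pred: 16+16-4=28
Step 3: prey: 46+18-38=26; pred: 28+25-8=45
Step 4: prey: 26+10-35=1; pred: 45+23-13=55
Step 5: prey: 1+0-1=0; pred: 55+1-16=40
Step 6: prey: 0+0-0=0; pred: 40+0-12=28
Step 7: prey: 0+0-0=0; pred: 28+0-8=20
Step 8: prey: 0+0-0=0; pred: 20+0-6=14
Max prey = 50 at step 1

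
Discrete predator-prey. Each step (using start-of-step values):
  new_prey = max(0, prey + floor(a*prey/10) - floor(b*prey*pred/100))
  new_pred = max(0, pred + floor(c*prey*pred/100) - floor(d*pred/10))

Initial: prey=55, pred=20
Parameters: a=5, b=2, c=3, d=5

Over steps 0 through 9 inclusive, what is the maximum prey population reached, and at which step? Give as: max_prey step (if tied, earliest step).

Step 1: prey: 55+27-22=60; pred: 20+33-10=43
Step 2: prey: 60+30-51=39; pred: 43+77-21=99
Step 3: prey: 39+19-77=0; pred: 99+115-49=165
Step 4: prey: 0+0-0=0; pred: 165+0-82=83
Step 5: prey: 0+0-0=0; pred: 83+0-41=42
Step 6: prey: 0+0-0=0; pred: 42+0-21=21
Step 7: prey: 0+0-0=0; pred: 21+0-10=11
Step 8: prey: 0+0-0=0; pred: 11+0-5=6
Step 9: prey: 0+0-0=0; pred: 6+0-3=3
Max prey = 60 at step 1

Answer: 60 1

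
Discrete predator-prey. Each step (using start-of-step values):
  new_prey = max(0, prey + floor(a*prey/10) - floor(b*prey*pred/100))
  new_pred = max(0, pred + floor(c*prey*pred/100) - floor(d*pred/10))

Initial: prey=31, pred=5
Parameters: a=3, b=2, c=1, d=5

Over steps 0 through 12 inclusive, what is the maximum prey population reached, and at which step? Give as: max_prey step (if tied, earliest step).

Answer: 150 9

Derivation:
Step 1: prey: 31+9-3=37; pred: 5+1-2=4
Step 2: prey: 37+11-2=46; pred: 4+1-2=3
Step 3: prey: 46+13-2=57; pred: 3+1-1=3
Step 4: prey: 57+17-3=71; pred: 3+1-1=3
Step 5: prey: 71+21-4=88; pred: 3+2-1=4
Step 6: prey: 88+26-7=107; pred: 4+3-2=5
Step 7: prey: 107+32-10=129; pred: 5+5-2=8
Step 8: prey: 129+38-20=147; pred: 8+10-4=14
Step 9: prey: 147+44-41=150; pred: 14+20-7=27
Step 10: prey: 150+45-81=114; pred: 27+40-13=54
Step 11: prey: 114+34-123=25; pred: 54+61-27=88
Step 12: prey: 25+7-44=0; pred: 88+22-44=66
Max prey = 150 at step 9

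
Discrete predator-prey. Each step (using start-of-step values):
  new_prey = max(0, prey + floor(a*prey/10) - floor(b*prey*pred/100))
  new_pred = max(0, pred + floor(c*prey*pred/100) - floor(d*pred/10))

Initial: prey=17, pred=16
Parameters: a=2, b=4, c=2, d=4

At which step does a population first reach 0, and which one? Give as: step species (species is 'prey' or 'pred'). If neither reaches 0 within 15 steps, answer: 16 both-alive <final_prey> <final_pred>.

Answer: 16 both-alive 19 2

Derivation:
Step 1: prey: 17+3-10=10; pred: 16+5-6=15
Step 2: prey: 10+2-6=6; pred: 15+3-6=12
Step 3: prey: 6+1-2=5; pred: 12+1-4=9
Step 4: prey: 5+1-1=5; pred: 9+0-3=6
Step 5: prey: 5+1-1=5; pred: 6+0-2=4
Step 6: prey: 5+1-0=6; pred: 4+0-1=3
Step 7: prey: 6+1-0=7; pred: 3+0-1=2
Step 8: prey: 7+1-0=8; pred: 2+0-0=2
Step 9: prey: 8+1-0=9; pred: 2+0-0=2
Step 10: prey: 9+1-0=10; pred: 2+0-0=2
Step 11: prey: 10+2-0=12; pred: 2+0-0=2
Step 12: prey: 12+2-0=14; pred: 2+0-0=2
Step 13: prey: 14+2-1=15; pred: 2+0-0=2
Step 14: prey: 15+3-1=17; pred: 2+0-0=2
Step 15: prey: 17+3-1=19; pred: 2+0-0=2
No extinction within 15 steps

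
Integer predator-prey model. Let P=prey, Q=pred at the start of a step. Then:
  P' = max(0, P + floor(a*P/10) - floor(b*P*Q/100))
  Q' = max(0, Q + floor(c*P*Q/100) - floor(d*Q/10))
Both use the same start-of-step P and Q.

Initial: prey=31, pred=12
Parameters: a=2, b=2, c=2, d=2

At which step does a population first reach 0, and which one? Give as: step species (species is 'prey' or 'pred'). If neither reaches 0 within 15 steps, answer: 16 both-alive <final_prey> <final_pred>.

Step 1: prey: 31+6-7=30; pred: 12+7-2=17
Step 2: prey: 30+6-10=26; pred: 17+10-3=24
Step 3: prey: 26+5-12=19; pred: 24+12-4=32
Step 4: prey: 19+3-12=10; pred: 32+12-6=38
Step 5: prey: 10+2-7=5; pred: 38+7-7=38
Step 6: prey: 5+1-3=3; pred: 38+3-7=34
Step 7: prey: 3+0-2=1; pred: 34+2-6=30
Step 8: prey: 1+0-0=1; pred: 30+0-6=24
Step 9: prey: 1+0-0=1; pred: 24+0-4=20
Step 10: prey: 1+0-0=1; pred: 20+0-4=16
Step 11: prey: 1+0-0=1; pred: 16+0-3=13
Step 12: prey: 1+0-0=1; pred: 13+0-2=11
Step 13: prey: 1+0-0=1; pred: 11+0-2=9
Step 14: prey: 1+0-0=1; pred: 9+0-1=8
Step 15: prey: 1+0-0=1; pred: 8+0-1=7
No extinction within 15 steps

Answer: 16 both-alive 1 7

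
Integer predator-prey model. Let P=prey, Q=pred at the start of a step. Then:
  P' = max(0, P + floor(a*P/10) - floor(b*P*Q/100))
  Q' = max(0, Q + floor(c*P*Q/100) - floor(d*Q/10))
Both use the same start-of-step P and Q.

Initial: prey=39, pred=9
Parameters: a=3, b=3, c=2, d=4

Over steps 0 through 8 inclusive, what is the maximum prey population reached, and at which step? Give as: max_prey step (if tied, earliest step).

Answer: 40 1

Derivation:
Step 1: prey: 39+11-10=40; pred: 9+7-3=13
Step 2: prey: 40+12-15=37; pred: 13+10-5=18
Step 3: prey: 37+11-19=29; pred: 18+13-7=24
Step 4: prey: 29+8-20=17; pred: 24+13-9=28
Step 5: prey: 17+5-14=8; pred: 28+9-11=26
Step 6: prey: 8+2-6=4; pred: 26+4-10=20
Step 7: prey: 4+1-2=3; pred: 20+1-8=13
Step 8: prey: 3+0-1=2; pred: 13+0-5=8
Max prey = 40 at step 1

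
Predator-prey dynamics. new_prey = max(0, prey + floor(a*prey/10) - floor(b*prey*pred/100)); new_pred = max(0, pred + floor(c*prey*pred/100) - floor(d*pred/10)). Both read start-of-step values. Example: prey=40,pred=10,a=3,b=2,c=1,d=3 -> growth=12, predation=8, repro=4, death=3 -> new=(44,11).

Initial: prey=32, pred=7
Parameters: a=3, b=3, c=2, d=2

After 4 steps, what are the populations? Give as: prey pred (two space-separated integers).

Answer: 20 31

Derivation:
Step 1: prey: 32+9-6=35; pred: 7+4-1=10
Step 2: prey: 35+10-10=35; pred: 10+7-2=15
Step 3: prey: 35+10-15=30; pred: 15+10-3=22
Step 4: prey: 30+9-19=20; pred: 22+13-4=31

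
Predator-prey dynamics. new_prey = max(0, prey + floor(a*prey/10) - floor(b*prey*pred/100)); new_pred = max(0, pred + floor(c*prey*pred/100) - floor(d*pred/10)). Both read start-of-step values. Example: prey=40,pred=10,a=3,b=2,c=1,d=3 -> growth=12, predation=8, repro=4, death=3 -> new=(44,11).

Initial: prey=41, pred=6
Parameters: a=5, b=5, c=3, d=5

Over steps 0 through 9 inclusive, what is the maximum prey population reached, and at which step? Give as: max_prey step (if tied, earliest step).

Answer: 49 1

Derivation:
Step 1: prey: 41+20-12=49; pred: 6+7-3=10
Step 2: prey: 49+24-24=49; pred: 10+14-5=19
Step 3: prey: 49+24-46=27; pred: 19+27-9=37
Step 4: prey: 27+13-49=0; pred: 37+29-18=48
Step 5: prey: 0+0-0=0; pred: 48+0-24=24
Step 6: prey: 0+0-0=0; pred: 24+0-12=12
Step 7: prey: 0+0-0=0; pred: 12+0-6=6
Step 8: prey: 0+0-0=0; pred: 6+0-3=3
Step 9: prey: 0+0-0=0; pred: 3+0-1=2
Max prey = 49 at step 1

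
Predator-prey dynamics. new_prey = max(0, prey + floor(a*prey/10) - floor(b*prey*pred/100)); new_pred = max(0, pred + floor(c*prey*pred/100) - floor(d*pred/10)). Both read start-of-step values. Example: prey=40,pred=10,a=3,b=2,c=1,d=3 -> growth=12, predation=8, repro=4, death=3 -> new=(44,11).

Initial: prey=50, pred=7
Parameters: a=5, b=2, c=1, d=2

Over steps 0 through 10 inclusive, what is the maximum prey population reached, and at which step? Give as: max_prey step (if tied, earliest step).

Step 1: prey: 50+25-7=68; pred: 7+3-1=9
Step 2: prey: 68+34-12=90; pred: 9+6-1=14
Step 3: prey: 90+45-25=110; pred: 14+12-2=24
Step 4: prey: 110+55-52=113; pred: 24+26-4=46
Step 5: prey: 113+56-103=66; pred: 46+51-9=88
Step 6: prey: 66+33-116=0; pred: 88+58-17=129
Step 7: prey: 0+0-0=0; pred: 129+0-25=104
Step 8: prey: 0+0-0=0; pred: 104+0-20=84
Step 9: prey: 0+0-0=0; pred: 84+0-16=68
Step 10: prey: 0+0-0=0; pred: 68+0-13=55
Max prey = 113 at step 4

Answer: 113 4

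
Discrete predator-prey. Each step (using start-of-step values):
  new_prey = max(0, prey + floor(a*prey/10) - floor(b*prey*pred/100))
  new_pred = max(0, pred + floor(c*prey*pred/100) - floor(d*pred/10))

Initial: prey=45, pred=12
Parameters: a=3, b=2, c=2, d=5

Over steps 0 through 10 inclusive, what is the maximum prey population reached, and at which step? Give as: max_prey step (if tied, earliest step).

Step 1: prey: 45+13-10=48; pred: 12+10-6=16
Step 2: prey: 48+14-15=47; pred: 16+15-8=23
Step 3: prey: 47+14-21=40; pred: 23+21-11=33
Step 4: prey: 40+12-26=26; pred: 33+26-16=43
Step 5: prey: 26+7-22=11; pred: 43+22-21=44
Step 6: prey: 11+3-9=5; pred: 44+9-22=31
Step 7: prey: 5+1-3=3; pred: 31+3-15=19
Step 8: prey: 3+0-1=2; pred: 19+1-9=11
Step 9: prey: 2+0-0=2; pred: 11+0-5=6
Step 10: prey: 2+0-0=2; pred: 6+0-3=3
Max prey = 48 at step 1

Answer: 48 1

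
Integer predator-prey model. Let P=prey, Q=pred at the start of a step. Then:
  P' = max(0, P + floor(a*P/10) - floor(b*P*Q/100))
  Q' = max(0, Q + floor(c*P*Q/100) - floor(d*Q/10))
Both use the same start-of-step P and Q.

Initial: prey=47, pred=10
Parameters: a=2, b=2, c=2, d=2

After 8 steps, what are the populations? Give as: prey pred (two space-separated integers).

Step 1: prey: 47+9-9=47; pred: 10+9-2=17
Step 2: prey: 47+9-15=41; pred: 17+15-3=29
Step 3: prey: 41+8-23=26; pred: 29+23-5=47
Step 4: prey: 26+5-24=7; pred: 47+24-9=62
Step 5: prey: 7+1-8=0; pred: 62+8-12=58
Step 6: prey: 0+0-0=0; pred: 58+0-11=47
Step 7: prey: 0+0-0=0; pred: 47+0-9=38
Step 8: prey: 0+0-0=0; pred: 38+0-7=31

Answer: 0 31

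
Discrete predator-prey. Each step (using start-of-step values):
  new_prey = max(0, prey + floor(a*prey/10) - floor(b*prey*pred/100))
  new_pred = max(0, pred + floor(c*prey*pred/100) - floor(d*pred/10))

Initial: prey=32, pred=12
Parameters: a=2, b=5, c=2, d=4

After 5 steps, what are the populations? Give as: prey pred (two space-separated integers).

Step 1: prey: 32+6-19=19; pred: 12+7-4=15
Step 2: prey: 19+3-14=8; pred: 15+5-6=14
Step 3: prey: 8+1-5=4; pred: 14+2-5=11
Step 4: prey: 4+0-2=2; pred: 11+0-4=7
Step 5: prey: 2+0-0=2; pred: 7+0-2=5

Answer: 2 5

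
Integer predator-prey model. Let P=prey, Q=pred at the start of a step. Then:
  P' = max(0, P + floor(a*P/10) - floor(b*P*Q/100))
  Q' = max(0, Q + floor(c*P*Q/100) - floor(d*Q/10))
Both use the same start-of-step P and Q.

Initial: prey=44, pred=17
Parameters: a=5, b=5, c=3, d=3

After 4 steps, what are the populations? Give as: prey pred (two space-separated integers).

Step 1: prey: 44+22-37=29; pred: 17+22-5=34
Step 2: prey: 29+14-49=0; pred: 34+29-10=53
Step 3: prey: 0+0-0=0; pred: 53+0-15=38
Step 4: prey: 0+0-0=0; pred: 38+0-11=27

Answer: 0 27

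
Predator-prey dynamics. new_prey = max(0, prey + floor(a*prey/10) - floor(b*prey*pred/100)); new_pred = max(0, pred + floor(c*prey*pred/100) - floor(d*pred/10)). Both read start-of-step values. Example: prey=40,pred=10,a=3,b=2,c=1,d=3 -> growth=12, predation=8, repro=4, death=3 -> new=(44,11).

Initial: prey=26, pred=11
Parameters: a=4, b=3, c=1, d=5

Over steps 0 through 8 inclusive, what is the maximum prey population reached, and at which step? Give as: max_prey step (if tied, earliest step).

Answer: 146 8

Derivation:
Step 1: prey: 26+10-8=28; pred: 11+2-5=8
Step 2: prey: 28+11-6=33; pred: 8+2-4=6
Step 3: prey: 33+13-5=41; pred: 6+1-3=4
Step 4: prey: 41+16-4=53; pred: 4+1-2=3
Step 5: prey: 53+21-4=70; pred: 3+1-1=3
Step 6: prey: 70+28-6=92; pred: 3+2-1=4
Step 7: prey: 92+36-11=117; pred: 4+3-2=5
Step 8: prey: 117+46-17=146; pred: 5+5-2=8
Max prey = 146 at step 8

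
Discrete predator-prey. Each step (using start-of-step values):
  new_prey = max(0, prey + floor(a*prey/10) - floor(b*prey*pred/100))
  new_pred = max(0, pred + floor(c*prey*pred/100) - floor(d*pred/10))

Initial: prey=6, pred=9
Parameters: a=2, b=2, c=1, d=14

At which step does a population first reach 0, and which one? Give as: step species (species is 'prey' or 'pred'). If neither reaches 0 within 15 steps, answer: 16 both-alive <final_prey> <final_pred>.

Step 1: prey: 6+1-1=6; pred: 9+0-12=0
First extinction: pred at step 1

Answer: 1 pred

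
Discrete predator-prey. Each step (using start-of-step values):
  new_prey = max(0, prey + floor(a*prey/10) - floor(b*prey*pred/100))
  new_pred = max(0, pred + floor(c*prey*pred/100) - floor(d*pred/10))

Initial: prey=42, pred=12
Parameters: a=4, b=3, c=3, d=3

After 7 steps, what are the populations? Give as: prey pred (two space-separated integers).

Answer: 0 19

Derivation:
Step 1: prey: 42+16-15=43; pred: 12+15-3=24
Step 2: prey: 43+17-30=30; pred: 24+30-7=47
Step 3: prey: 30+12-42=0; pred: 47+42-14=75
Step 4: prey: 0+0-0=0; pred: 75+0-22=53
Step 5: prey: 0+0-0=0; pred: 53+0-15=38
Step 6: prey: 0+0-0=0; pred: 38+0-11=27
Step 7: prey: 0+0-0=0; pred: 27+0-8=19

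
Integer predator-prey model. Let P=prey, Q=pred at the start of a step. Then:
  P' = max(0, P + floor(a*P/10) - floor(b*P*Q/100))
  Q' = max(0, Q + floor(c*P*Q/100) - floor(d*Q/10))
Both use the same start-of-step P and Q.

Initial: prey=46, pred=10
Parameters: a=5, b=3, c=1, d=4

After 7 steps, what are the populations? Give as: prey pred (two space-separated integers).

Answer: 15 44

Derivation:
Step 1: prey: 46+23-13=56; pred: 10+4-4=10
Step 2: prey: 56+28-16=68; pred: 10+5-4=11
Step 3: prey: 68+34-22=80; pred: 11+7-4=14
Step 4: prey: 80+40-33=87; pred: 14+11-5=20
Step 5: prey: 87+43-52=78; pred: 20+17-8=29
Step 6: prey: 78+39-67=50; pred: 29+22-11=40
Step 7: prey: 50+25-60=15; pred: 40+20-16=44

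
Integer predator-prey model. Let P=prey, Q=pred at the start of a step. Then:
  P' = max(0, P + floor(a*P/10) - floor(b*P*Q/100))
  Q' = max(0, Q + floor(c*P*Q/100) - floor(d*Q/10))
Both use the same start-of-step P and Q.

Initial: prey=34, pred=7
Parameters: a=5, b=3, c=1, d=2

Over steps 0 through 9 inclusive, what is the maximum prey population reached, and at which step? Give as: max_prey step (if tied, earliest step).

Step 1: prey: 34+17-7=44; pred: 7+2-1=8
Step 2: prey: 44+22-10=56; pred: 8+3-1=10
Step 3: prey: 56+28-16=68; pred: 10+5-2=13
Step 4: prey: 68+34-26=76; pred: 13+8-2=19
Step 5: prey: 76+38-43=71; pred: 19+14-3=30
Step 6: prey: 71+35-63=43; pred: 30+21-6=45
Step 7: prey: 43+21-58=6; pred: 45+19-9=55
Step 8: prey: 6+3-9=0; pred: 55+3-11=47
Step 9: prey: 0+0-0=0; pred: 47+0-9=38
Max prey = 76 at step 4

Answer: 76 4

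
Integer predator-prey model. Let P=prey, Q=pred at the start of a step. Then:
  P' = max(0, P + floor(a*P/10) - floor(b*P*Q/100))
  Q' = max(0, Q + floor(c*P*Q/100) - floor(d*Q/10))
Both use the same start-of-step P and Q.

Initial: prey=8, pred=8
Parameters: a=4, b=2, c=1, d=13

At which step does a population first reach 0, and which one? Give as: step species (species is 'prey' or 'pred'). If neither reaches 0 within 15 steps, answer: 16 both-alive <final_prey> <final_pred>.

Step 1: prey: 8+3-1=10; pred: 8+0-10=0
First extinction: pred at step 1

Answer: 1 pred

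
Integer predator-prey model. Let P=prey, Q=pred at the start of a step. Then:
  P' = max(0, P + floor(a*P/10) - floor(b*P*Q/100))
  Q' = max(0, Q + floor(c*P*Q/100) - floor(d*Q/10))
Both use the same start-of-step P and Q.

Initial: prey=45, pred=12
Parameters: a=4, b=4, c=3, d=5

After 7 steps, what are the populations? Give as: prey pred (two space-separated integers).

Answer: 0 3

Derivation:
Step 1: prey: 45+18-21=42; pred: 12+16-6=22
Step 2: prey: 42+16-36=22; pred: 22+27-11=38
Step 3: prey: 22+8-33=0; pred: 38+25-19=44
Step 4: prey: 0+0-0=0; pred: 44+0-22=22
Step 5: prey: 0+0-0=0; pred: 22+0-11=11
Step 6: prey: 0+0-0=0; pred: 11+0-5=6
Step 7: prey: 0+0-0=0; pred: 6+0-3=3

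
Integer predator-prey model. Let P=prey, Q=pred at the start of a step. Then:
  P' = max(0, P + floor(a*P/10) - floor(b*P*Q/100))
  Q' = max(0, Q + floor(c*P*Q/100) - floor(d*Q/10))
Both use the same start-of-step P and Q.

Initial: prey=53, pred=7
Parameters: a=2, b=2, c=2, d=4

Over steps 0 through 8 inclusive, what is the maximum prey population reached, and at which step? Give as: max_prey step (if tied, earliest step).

Step 1: prey: 53+10-7=56; pred: 7+7-2=12
Step 2: prey: 56+11-13=54; pred: 12+13-4=21
Step 3: prey: 54+10-22=42; pred: 21+22-8=35
Step 4: prey: 42+8-29=21; pred: 35+29-14=50
Step 5: prey: 21+4-21=4; pred: 50+21-20=51
Step 6: prey: 4+0-4=0; pred: 51+4-20=35
Step 7: prey: 0+0-0=0; pred: 35+0-14=21
Step 8: prey: 0+0-0=0; pred: 21+0-8=13
Max prey = 56 at step 1

Answer: 56 1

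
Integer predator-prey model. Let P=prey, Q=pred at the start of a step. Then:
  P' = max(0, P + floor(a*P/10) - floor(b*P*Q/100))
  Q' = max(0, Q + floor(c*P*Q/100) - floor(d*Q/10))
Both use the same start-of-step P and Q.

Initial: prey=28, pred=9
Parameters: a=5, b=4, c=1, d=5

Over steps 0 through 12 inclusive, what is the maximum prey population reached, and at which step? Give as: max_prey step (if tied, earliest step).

Step 1: prey: 28+14-10=32; pred: 9+2-4=7
Step 2: prey: 32+16-8=40; pred: 7+2-3=6
Step 3: prey: 40+20-9=51; pred: 6+2-3=5
Step 4: prey: 51+25-10=66; pred: 5+2-2=5
Step 5: prey: 66+33-13=86; pred: 5+3-2=6
Step 6: prey: 86+43-20=109; pred: 6+5-3=8
Step 7: prey: 109+54-34=129; pred: 8+8-4=12
Step 8: prey: 129+64-61=132; pred: 12+15-6=21
Step 9: prey: 132+66-110=88; pred: 21+27-10=38
Step 10: prey: 88+44-133=0; pred: 38+33-19=52
Step 11: prey: 0+0-0=0; pred: 52+0-26=26
Step 12: prey: 0+0-0=0; pred: 26+0-13=13
Max prey = 132 at step 8

Answer: 132 8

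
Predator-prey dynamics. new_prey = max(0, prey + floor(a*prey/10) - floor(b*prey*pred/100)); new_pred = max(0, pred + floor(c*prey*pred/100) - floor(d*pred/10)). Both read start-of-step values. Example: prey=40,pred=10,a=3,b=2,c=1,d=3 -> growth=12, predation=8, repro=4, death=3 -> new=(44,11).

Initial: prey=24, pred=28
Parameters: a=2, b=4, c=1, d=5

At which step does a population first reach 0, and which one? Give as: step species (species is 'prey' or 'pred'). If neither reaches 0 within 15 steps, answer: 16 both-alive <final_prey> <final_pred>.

Step 1: prey: 24+4-26=2; pred: 28+6-14=20
Step 2: prey: 2+0-1=1; pred: 20+0-10=10
Step 3: prey: 1+0-0=1; pred: 10+0-5=5
Step 4: prey: 1+0-0=1; pred: 5+0-2=3
Step 5: prey: 1+0-0=1; pred: 3+0-1=2
Step 6: prey: 1+0-0=1; pred: 2+0-1=1
Step 7: prey: 1+0-0=1; pred: 1+0-0=1
Steps 8-15: state stable at prey=1, pred=1 (no change)
No extinction within 15 steps

Answer: 16 both-alive 1 1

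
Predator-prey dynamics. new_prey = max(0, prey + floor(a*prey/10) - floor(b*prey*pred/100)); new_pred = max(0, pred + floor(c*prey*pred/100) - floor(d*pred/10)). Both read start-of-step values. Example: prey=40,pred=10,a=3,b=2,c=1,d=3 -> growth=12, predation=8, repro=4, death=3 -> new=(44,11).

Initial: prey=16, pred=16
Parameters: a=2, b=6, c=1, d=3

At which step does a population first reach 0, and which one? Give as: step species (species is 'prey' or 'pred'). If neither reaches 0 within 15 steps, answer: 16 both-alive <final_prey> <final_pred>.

Step 1: prey: 16+3-15=4; pred: 16+2-4=14
Step 2: prey: 4+0-3=1; pred: 14+0-4=10
Step 3: prey: 1+0-0=1; pred: 10+0-3=7
Step 4: prey: 1+0-0=1; pred: 7+0-2=5
Step 5: prey: 1+0-0=1; pred: 5+0-1=4
Step 6: prey: 1+0-0=1; pred: 4+0-1=3
Step 7: prey: 1+0-0=1; pred: 3+0-0=3
Steps 8-15: state stable at prey=1, pred=3 (no change)
No extinction within 15 steps

Answer: 16 both-alive 1 3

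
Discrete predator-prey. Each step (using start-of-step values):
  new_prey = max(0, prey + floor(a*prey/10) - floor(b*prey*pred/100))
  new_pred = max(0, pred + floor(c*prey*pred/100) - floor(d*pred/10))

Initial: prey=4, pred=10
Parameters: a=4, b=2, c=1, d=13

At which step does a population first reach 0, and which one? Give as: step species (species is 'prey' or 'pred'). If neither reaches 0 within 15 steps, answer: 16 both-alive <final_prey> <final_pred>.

Step 1: prey: 4+1-0=5; pred: 10+0-13=0
First extinction: pred at step 1

Answer: 1 pred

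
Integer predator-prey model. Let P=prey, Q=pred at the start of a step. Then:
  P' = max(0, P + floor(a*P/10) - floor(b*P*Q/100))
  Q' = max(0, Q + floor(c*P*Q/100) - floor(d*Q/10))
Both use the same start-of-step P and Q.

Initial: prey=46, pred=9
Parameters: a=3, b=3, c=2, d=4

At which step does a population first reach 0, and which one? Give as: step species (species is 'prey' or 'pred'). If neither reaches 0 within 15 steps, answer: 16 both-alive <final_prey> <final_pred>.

Step 1: prey: 46+13-12=47; pred: 9+8-3=14
Step 2: prey: 47+14-19=42; pred: 14+13-5=22
Step 3: prey: 42+12-27=27; pred: 22+18-8=32
Step 4: prey: 27+8-25=10; pred: 32+17-12=37
Step 5: prey: 10+3-11=2; pred: 37+7-14=30
Step 6: prey: 2+0-1=1; pred: 30+1-12=19
Step 7: prey: 1+0-0=1; pred: 19+0-7=12
Step 8: prey: 1+0-0=1; pred: 12+0-4=8
Step 9: prey: 1+0-0=1; pred: 8+0-3=5
Step 10: prey: 1+0-0=1; pred: 5+0-2=3
Step 11: prey: 1+0-0=1; pred: 3+0-1=2
Step 12: prey: 1+0-0=1; pred: 2+0-0=2
Steps 13-15: state stable at prey=1, pred=2 (no change)
No extinction within 15 steps

Answer: 16 both-alive 1 2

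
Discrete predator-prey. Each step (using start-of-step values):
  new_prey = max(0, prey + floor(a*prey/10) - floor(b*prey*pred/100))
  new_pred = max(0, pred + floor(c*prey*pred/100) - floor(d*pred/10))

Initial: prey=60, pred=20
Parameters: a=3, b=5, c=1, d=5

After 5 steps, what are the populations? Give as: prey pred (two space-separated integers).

Step 1: prey: 60+18-60=18; pred: 20+12-10=22
Step 2: prey: 18+5-19=4; pred: 22+3-11=14
Step 3: prey: 4+1-2=3; pred: 14+0-7=7
Step 4: prey: 3+0-1=2; pred: 7+0-3=4
Step 5: prey: 2+0-0=2; pred: 4+0-2=2

Answer: 2 2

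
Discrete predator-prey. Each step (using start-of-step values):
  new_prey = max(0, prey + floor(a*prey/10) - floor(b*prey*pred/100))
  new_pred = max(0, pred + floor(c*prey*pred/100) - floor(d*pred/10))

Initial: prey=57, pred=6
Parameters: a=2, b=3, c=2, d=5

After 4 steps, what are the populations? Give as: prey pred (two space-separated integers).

Step 1: prey: 57+11-10=58; pred: 6+6-3=9
Step 2: prey: 58+11-15=54; pred: 9+10-4=15
Step 3: prey: 54+10-24=40; pred: 15+16-7=24
Step 4: prey: 40+8-28=20; pred: 24+19-12=31

Answer: 20 31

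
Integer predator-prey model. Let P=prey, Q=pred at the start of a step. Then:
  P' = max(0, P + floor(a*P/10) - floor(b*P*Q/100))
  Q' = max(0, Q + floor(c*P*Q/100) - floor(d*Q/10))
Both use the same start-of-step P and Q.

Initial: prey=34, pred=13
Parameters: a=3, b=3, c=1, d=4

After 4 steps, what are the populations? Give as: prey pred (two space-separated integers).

Answer: 28 8

Derivation:
Step 1: prey: 34+10-13=31; pred: 13+4-5=12
Step 2: prey: 31+9-11=29; pred: 12+3-4=11
Step 3: prey: 29+8-9=28; pred: 11+3-4=10
Step 4: prey: 28+8-8=28; pred: 10+2-4=8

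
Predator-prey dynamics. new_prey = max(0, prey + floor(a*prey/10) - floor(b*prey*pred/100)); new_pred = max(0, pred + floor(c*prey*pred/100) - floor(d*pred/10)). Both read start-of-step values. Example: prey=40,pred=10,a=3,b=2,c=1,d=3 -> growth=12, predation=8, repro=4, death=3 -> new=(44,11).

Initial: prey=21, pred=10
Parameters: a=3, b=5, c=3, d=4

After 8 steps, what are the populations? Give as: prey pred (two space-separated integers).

Answer: 5 2

Derivation:
Step 1: prey: 21+6-10=17; pred: 10+6-4=12
Step 2: prey: 17+5-10=12; pred: 12+6-4=14
Step 3: prey: 12+3-8=7; pred: 14+5-5=14
Step 4: prey: 7+2-4=5; pred: 14+2-5=11
Step 5: prey: 5+1-2=4; pred: 11+1-4=8
Step 6: prey: 4+1-1=4; pred: 8+0-3=5
Step 7: prey: 4+1-1=4; pred: 5+0-2=3
Step 8: prey: 4+1-0=5; pred: 3+0-1=2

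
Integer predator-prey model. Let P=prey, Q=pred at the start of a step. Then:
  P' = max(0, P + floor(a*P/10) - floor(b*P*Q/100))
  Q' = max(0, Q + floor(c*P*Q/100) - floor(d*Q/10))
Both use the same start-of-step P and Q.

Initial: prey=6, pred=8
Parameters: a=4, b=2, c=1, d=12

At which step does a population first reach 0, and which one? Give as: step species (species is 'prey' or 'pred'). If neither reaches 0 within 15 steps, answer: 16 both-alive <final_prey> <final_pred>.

Step 1: prey: 6+2-0=8; pred: 8+0-9=0
First extinction: pred at step 1

Answer: 1 pred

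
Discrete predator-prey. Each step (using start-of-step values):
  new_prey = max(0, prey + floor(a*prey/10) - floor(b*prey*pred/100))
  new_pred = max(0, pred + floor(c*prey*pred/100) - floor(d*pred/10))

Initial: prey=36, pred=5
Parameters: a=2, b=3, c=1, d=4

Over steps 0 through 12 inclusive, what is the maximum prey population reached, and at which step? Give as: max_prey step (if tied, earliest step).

Answer: 64 9

Derivation:
Step 1: prey: 36+7-5=38; pred: 5+1-2=4
Step 2: prey: 38+7-4=41; pred: 4+1-1=4
Step 3: prey: 41+8-4=45; pred: 4+1-1=4
Step 4: prey: 45+9-5=49; pred: 4+1-1=4
Step 5: prey: 49+9-5=53; pred: 4+1-1=4
Step 6: prey: 53+10-6=57; pred: 4+2-1=5
Step 7: prey: 57+11-8=60; pred: 5+2-2=5
Step 8: prey: 60+12-9=63; pred: 5+3-2=6
Step 9: prey: 63+12-11=64; pred: 6+3-2=7
Step 10: prey: 64+12-13=63; pred: 7+4-2=9
Step 11: prey: 63+12-17=58; pred: 9+5-3=11
Step 12: prey: 58+11-19=50; pred: 11+6-4=13
Max prey = 64 at step 9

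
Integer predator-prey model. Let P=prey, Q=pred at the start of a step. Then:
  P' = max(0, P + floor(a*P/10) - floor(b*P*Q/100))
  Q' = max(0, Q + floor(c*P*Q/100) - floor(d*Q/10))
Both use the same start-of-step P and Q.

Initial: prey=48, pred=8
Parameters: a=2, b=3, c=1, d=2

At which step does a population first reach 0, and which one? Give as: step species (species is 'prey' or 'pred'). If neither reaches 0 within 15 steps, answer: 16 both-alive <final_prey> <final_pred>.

Step 1: prey: 48+9-11=46; pred: 8+3-1=10
Step 2: prey: 46+9-13=42; pred: 10+4-2=12
Step 3: prey: 42+8-15=35; pred: 12+5-2=15
Step 4: prey: 35+7-15=27; pred: 15+5-3=17
Step 5: prey: 27+5-13=19; pred: 17+4-3=18
Step 6: prey: 19+3-10=12; pred: 18+3-3=18
Step 7: prey: 12+2-6=8; pred: 18+2-3=17
Step 8: prey: 8+1-4=5; pred: 17+1-3=15
Step 9: prey: 5+1-2=4; pred: 15+0-3=12
Step 10: prey: 4+0-1=3; pred: 12+0-2=10
Step 11: prey: 3+0-0=3; pred: 10+0-2=8
Step 12: prey: 3+0-0=3; pred: 8+0-1=7
Step 13: prey: 3+0-0=3; pred: 7+0-1=6
Step 14: prey: 3+0-0=3; pred: 6+0-1=5
Step 15: prey: 3+0-0=3; pred: 5+0-1=4
No extinction within 15 steps

Answer: 16 both-alive 3 4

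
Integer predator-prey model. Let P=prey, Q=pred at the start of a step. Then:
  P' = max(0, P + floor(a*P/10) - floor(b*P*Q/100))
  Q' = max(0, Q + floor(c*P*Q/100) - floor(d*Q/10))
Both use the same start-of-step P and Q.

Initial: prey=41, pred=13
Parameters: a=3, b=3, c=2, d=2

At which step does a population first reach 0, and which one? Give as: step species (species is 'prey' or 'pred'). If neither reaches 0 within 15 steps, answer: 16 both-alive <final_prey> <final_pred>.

Step 1: prey: 41+12-15=38; pred: 13+10-2=21
Step 2: prey: 38+11-23=26; pred: 21+15-4=32
Step 3: prey: 26+7-24=9; pred: 32+16-6=42
Step 4: prey: 9+2-11=0; pred: 42+7-8=41
First extinction: prey at step 4

Answer: 4 prey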